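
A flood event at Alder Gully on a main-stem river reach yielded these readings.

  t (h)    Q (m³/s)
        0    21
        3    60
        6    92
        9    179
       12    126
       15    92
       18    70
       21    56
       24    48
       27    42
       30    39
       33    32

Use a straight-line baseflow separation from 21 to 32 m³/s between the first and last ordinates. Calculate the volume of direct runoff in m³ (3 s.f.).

V ≈ 5.82 × 10^6 m³

Direct-runoff ordinates (Q − Q_b): 0.00, 38.00, 69.00, 155.00, 101.00, 66.00, 43.00, 28.00, 19.00, 12.00, 8.00, 0.00 m³/s.
ΣQ_DR = 539.0 m³/s.
With Δt = 3 h = 10800 s, V = ΣQ_DR · Δt = 539.0 × 10800 = 5.82 × 10^6 m³.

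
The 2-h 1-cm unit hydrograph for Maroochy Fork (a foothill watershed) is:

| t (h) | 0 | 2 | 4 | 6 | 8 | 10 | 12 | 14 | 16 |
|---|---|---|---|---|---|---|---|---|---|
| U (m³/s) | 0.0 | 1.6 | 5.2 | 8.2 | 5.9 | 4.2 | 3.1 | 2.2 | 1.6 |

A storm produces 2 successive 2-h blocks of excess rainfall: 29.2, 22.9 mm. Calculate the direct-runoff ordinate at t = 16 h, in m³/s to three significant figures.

Q ≈ 9.71 m³/s

By discrete convolution, Q_j = Σ (P_i / 10 mm) · U_{j−i}.
At t = 16 h (j=8): Q = (29.2/10)·1.6 + (22.9/10)·2.2 = 9.71 m³/s.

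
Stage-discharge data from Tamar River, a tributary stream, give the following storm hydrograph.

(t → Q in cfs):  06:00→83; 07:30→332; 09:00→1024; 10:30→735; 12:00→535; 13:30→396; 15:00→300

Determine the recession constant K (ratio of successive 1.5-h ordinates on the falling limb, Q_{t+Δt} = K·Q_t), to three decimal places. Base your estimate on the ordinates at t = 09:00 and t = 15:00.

K ≈ 0.736

Using the recession-limb readings at t = 09:00 and t = 15:00: Q falls from 1024 to 300 cfs over 4 intervals.
K = (Q₂/Q₁)^(1/4) = (300/1024)^(1/4) = 0.736.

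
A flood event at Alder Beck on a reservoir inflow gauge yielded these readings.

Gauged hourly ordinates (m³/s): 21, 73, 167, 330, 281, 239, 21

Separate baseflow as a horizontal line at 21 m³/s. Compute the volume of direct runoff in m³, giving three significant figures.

V ≈ 3.55 × 10^6 m³

Direct-runoff ordinates (Q − Q_b): 0.0, 52.0, 146.0, 309.0, 260.0, 218.0, 0.0 m³/s.
ΣQ_DR = 985.0 m³/s.
With Δt = 1 h = 3600 s, V = ΣQ_DR · Δt = 985.0 × 3600 = 3.55 × 10^6 m³.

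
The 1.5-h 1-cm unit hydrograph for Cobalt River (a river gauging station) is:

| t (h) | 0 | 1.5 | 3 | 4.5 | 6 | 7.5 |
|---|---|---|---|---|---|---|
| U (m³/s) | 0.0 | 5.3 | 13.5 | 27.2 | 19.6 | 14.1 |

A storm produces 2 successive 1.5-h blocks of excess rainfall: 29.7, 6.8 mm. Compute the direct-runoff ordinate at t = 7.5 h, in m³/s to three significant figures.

Q ≈ 55.2 m³/s

By discrete convolution, Q_j = Σ (P_i / 10 mm) · U_{j−i}.
At t = 7.5 h (j=5): Q = (29.7/10)·14.1 + (6.8/10)·19.6 = 55.2 m³/s.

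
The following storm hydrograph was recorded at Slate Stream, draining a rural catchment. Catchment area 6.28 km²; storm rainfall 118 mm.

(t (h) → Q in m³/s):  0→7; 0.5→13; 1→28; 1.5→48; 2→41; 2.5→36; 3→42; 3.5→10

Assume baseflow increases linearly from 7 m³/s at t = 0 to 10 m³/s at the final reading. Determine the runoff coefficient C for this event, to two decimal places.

C ≈ 0.38

ΣQ_DR = 157.0 m³/s; V = ΣQ_DR·Δt = 2.826 × 10^5 m³.
Runoff depth d = V / A = 45.00 mm.
C = d / P = 45.00 / 118 = 0.38.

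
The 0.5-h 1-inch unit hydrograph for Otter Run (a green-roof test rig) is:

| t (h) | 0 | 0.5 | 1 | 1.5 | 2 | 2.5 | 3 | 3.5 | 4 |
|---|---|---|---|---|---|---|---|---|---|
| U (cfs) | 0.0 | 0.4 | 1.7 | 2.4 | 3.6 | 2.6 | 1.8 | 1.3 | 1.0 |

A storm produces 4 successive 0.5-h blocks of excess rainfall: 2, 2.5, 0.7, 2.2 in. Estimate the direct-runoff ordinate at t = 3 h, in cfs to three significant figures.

By discrete convolution, Q_j = Σ (P_i / 1 in) · U_{j−i}.
At t = 3 h (j=6): Q = (2/1)·1.8 + (2.5/1)·2.6 + (0.7/1)·3.6 + (2.2/1)·2.4 = 17.9 cfs.

Q ≈ 17.9 cfs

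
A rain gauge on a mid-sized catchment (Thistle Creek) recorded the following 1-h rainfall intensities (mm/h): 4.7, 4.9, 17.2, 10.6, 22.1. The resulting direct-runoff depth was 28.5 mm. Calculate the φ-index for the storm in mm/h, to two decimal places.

Only the 3 blocks with intensity above φ contribute runoff: 17.2, 10.6, 22.1 mm/h.
Σ(I−φ)·Δt = d  ⇒  (17.2+10.6+22.1 − 3φ)·1 = 28.5
φ = (49.90 − 28.5/1) / 3 = 7.13 mm/h.

φ ≈ 7.13 mm/h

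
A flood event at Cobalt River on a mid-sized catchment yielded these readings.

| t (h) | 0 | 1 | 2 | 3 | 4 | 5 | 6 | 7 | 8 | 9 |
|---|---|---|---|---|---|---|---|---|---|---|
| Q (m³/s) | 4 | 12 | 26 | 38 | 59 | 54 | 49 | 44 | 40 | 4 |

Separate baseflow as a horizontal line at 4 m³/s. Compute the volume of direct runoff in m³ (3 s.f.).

Direct-runoff ordinates (Q − Q_b): 0.0, 8.0, 22.0, 34.0, 55.0, 50.0, 45.0, 40.0, 36.0, 0.0 m³/s.
ΣQ_DR = 290.0 m³/s.
With Δt = 1 h = 3600 s, V = ΣQ_DR · Δt = 290.0 × 3600 = 1.04 × 10^6 m³.

V ≈ 1.04 × 10^6 m³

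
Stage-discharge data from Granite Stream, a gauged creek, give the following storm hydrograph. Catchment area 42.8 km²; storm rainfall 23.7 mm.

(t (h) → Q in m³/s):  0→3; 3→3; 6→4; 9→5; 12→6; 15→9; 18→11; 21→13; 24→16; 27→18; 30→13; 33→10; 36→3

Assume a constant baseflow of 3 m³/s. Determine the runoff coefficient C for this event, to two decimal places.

ΣQ_DR = 75.00 m³/s; V = ΣQ_DR·Δt = 8.100 × 10^5 m³.
Runoff depth d = V / A = 18.93 mm.
C = d / P = 18.93 / 23.7 = 0.80.

C ≈ 0.80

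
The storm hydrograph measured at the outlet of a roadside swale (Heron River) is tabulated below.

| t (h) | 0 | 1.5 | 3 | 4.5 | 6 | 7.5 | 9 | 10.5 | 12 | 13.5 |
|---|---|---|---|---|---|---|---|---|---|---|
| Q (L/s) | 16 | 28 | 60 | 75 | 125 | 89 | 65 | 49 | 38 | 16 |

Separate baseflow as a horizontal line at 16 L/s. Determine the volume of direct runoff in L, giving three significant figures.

V ≈ 2.17 × 10^6 L

Direct-runoff ordinates (Q − Q_b): 0.0, 12.0, 44.0, 59.0, 109.0, 73.0, 49.0, 33.0, 22.0, 0.0 L/s.
ΣQ_DR = 401.0 L/s.
With Δt = 1.5 h = 5400 s, V = ΣQ_DR · Δt = 401.0 × 5400 = 2.17 × 10^6 L.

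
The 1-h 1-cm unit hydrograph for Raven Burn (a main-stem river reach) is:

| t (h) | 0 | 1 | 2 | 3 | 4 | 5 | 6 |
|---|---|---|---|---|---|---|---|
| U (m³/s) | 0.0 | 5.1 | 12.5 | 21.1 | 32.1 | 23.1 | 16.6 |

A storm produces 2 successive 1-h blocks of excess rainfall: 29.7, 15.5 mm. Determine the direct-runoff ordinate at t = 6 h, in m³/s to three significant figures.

Q ≈ 85.1 m³/s

By discrete convolution, Q_j = Σ (P_i / 10 mm) · U_{j−i}.
At t = 6 h (j=6): Q = (29.7/10)·16.6 + (15.5/10)·23.1 = 85.1 m³/s.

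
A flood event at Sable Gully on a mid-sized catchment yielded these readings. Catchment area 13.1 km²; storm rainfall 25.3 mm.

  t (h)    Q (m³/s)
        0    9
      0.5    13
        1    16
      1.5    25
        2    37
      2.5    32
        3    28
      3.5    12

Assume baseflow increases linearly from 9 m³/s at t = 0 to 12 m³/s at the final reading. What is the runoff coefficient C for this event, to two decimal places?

C ≈ 0.48

ΣQ_DR = 88.00 m³/s; V = ΣQ_DR·Δt = 1.584 × 10^5 m³.
Runoff depth d = V / A = 12.09 mm.
C = d / P = 12.09 / 25.3 = 0.48.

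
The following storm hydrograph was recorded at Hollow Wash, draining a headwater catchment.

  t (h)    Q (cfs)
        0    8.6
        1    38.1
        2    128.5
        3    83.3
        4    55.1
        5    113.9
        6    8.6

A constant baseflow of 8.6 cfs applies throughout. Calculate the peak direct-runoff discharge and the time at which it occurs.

Subtracting baseflow gives direct-runoff ordinates: 0.0, 29.5, 119.9, 74.7, 46.5, 105.3, 0.0 cfs.
The maximum is 119.9 cfs, occurring at the reading for t = 2 h.

Q_p = 119.9 cfs at t = 2 h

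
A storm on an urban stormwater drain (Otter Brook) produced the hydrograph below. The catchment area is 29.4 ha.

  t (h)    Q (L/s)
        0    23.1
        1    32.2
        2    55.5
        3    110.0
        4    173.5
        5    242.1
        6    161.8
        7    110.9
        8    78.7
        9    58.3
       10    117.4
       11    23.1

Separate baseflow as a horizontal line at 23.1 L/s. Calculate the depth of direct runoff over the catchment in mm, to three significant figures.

d ≈ 11.1 mm

Direct runoff: 0.0, 9.1, 32.4, 86.9, 150.4, 219.0, 138.7, 87.8, 55.6, 35.2, 94.3, 0.0 L/s; ΣQ_DR = 909.4 L/s.
V = ΣQ_DR · Δt = 909.4 × 3600 s = 3.274 × 10^6 L.
Over A = 29.4 ha, depth = V / A = 11.1 mm.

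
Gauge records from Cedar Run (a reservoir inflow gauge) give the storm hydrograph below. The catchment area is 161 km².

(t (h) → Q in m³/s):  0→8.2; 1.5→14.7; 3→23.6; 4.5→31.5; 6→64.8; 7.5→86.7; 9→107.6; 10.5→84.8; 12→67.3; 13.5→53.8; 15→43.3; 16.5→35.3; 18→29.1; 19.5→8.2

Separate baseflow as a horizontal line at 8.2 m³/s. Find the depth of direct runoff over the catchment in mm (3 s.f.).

Direct runoff: 0.0, 6.5, 15.4, 23.3, 56.6, 78.5, 99.4, 76.6, 59.1, 45.6, 35.1, 27.1, 20.9, 0.0 m³/s; ΣQ_DR = 544.1 m³/s.
V = ΣQ_DR · Δt = 544.1 × 5400 s = 2.938 × 10^6 m³.
Over A = 161 km², depth = V / A = 18.2 mm.

d ≈ 18.2 mm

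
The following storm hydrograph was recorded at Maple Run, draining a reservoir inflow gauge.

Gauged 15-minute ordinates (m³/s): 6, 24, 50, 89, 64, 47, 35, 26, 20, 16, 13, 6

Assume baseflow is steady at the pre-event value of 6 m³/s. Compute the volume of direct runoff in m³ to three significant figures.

V ≈ 2.92 × 10^5 m³

Direct-runoff ordinates (Q − Q_b): 0.0, 18.0, 44.0, 83.0, 58.0, 41.0, 29.0, 20.0, 14.0, 10.0, 7.0, 0.0 m³/s.
ΣQ_DR = 324.0 m³/s.
With Δt = 0.25 h = 900 s, V = ΣQ_DR · Δt = 324.0 × 900 = 2.92 × 10^5 m³.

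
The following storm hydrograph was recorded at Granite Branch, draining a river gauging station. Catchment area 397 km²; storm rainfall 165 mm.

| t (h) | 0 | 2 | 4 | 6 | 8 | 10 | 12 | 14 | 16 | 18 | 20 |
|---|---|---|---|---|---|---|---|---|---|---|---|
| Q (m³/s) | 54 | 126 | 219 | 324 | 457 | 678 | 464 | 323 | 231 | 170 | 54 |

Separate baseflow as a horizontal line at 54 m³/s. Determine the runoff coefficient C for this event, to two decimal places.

C ≈ 0.28

ΣQ_DR = 2506 m³/s; V = ΣQ_DR·Δt = 1.804 × 10^7 m³.
Runoff depth d = V / A = 45.45 mm.
C = d / P = 45.45 / 165 = 0.28.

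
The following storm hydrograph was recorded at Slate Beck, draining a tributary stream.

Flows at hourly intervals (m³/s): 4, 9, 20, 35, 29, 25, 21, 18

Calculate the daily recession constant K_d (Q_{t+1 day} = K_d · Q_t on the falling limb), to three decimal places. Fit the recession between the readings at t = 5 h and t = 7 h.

K_d ≈ 0.019

Between t = 5 h and t = 7 h the flow falls from 25 to 18 m³/s over 2×1 h = 2 h.
Per-interval ratio K = (18/25)^(1/2) = 0.8485; K_d = K^(24/1) = 0.019.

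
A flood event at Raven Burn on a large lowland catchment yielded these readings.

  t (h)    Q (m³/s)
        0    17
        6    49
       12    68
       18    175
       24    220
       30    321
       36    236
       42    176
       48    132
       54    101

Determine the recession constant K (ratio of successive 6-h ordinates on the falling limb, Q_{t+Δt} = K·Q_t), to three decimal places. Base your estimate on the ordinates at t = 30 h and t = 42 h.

Using the recession-limb readings at t = 30 h and t = 42 h: Q falls from 321 to 176 m³/s over 2 intervals.
K = (Q₂/Q₁)^(1/2) = (176/321)^(1/2) = 0.740.

K ≈ 0.740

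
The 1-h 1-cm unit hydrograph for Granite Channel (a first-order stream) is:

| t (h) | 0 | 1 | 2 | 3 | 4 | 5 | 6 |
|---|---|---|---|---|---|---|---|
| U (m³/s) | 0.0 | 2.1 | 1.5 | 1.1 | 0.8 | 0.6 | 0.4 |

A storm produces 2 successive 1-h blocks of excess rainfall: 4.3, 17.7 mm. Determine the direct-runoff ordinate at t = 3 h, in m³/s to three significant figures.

Q ≈ 3.13 m³/s

By discrete convolution, Q_j = Σ (P_i / 10 mm) · U_{j−i}.
At t = 3 h (j=3): Q = (4.3/10)·1.1 + (17.7/10)·1.5 = 3.13 m³/s.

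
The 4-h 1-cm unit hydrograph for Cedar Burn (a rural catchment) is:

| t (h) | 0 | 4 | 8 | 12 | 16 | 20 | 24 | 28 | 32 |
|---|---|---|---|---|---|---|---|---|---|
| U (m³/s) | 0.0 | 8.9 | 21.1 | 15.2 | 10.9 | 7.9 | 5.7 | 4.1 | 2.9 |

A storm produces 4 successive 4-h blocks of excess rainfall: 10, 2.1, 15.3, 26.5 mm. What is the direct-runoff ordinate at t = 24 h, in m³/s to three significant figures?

Q ≈ 64.3 m³/s

By discrete convolution, Q_j = Σ (P_i / 10 mm) · U_{j−i}.
At t = 24 h (j=6): Q = (10/10)·5.7 + (2.1/10)·7.9 + (15.3/10)·10.9 + (26.5/10)·15.2 = 64.3 m³/s.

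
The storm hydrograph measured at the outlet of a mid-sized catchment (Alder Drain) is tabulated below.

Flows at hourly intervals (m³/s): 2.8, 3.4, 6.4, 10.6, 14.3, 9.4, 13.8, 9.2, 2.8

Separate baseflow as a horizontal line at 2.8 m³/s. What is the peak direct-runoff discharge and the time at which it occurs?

Q_p = 11.5 m³/s at t = 4 h

Subtracting baseflow gives direct-runoff ordinates: 0.0, 0.6, 3.6, 7.8, 11.5, 6.6, 11.0, 6.4, 0.0 m³/s.
The maximum is 11.5 m³/s, occurring at the reading for t = 4 h.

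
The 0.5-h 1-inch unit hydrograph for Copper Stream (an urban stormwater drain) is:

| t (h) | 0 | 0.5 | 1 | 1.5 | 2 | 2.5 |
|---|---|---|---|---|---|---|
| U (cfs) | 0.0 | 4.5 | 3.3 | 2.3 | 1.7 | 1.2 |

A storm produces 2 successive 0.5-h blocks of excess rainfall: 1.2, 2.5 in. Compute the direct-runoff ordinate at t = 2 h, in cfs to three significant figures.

Q ≈ 7.79 cfs

By discrete convolution, Q_j = Σ (P_i / 1 in) · U_{j−i}.
At t = 2 h (j=4): Q = (1.2/1)·1.7 + (2.5/1)·2.3 = 7.79 cfs.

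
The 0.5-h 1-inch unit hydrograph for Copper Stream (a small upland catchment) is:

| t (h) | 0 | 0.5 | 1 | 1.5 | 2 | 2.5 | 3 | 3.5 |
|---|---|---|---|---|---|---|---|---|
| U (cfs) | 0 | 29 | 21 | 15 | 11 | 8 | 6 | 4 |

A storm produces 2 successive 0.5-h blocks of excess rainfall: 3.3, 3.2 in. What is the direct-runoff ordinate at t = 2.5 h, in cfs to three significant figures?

By discrete convolution, Q_j = Σ (P_i / 1 in) · U_{j−i}.
At t = 2.5 h (j=5): Q = (3.3/1)·8 + (3.2/1)·11 = 61.6 cfs.

Q ≈ 61.6 cfs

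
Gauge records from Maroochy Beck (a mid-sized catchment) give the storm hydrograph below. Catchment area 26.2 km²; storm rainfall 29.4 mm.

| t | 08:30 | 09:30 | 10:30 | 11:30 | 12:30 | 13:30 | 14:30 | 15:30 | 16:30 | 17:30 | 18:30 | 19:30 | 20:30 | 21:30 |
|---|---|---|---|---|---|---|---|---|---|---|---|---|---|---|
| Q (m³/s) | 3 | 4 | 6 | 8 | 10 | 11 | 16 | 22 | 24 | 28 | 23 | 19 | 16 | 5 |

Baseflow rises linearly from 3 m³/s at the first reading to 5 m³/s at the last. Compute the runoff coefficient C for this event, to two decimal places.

ΣQ_DR = 139.0 m³/s; V = ΣQ_DR·Δt = 5.004 × 10^5 m³.
Runoff depth d = V / A = 19.10 mm.
C = d / P = 19.10 / 29.4 = 0.65.

C ≈ 0.65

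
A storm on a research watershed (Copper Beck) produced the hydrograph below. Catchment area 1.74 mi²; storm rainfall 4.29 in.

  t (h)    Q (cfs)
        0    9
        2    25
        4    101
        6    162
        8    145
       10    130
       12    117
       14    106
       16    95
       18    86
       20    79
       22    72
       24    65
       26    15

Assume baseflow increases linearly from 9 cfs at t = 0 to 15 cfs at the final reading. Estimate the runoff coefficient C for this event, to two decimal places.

C ≈ 0.43

ΣQ_DR = 1039 cfs; V = ΣQ_DR·Δt = 7.481 × 10^6 ft³.
Runoff depth d = V / A = 1.851 in.
C = d / P = 1.851 / 4.29 = 0.43.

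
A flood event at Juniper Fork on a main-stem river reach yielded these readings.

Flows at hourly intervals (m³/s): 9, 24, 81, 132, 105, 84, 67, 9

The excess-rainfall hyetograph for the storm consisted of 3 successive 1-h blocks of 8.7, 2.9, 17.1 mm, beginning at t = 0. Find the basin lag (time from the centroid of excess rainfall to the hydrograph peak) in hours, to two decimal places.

t_L ≈ 1.21 h

Centroid of excess rainfall: t_c = Σ P_i·t̄_i / ΣP_i = 1.7927 h (block centres at 0.5, 1.5, 2.5 h).
Hydrograph peak occurs at t = 3 h, so basin lag t_L = 3 − 1.7927 = 1.21 h.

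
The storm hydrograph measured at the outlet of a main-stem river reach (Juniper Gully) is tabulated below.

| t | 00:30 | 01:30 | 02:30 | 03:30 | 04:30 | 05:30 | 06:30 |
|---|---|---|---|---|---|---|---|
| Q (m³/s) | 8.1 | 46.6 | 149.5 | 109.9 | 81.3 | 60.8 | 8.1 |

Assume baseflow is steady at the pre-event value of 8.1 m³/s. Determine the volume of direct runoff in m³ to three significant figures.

Direct-runoff ordinates (Q − Q_b): 0.0, 38.5, 141.4, 101.8, 73.2, 52.7, 0.0 m³/s.
ΣQ_DR = 407.6 m³/s.
With Δt = 1 h = 3600 s, V = ΣQ_DR · Δt = 407.6 × 3600 = 1.47 × 10^6 m³.

V ≈ 1.47 × 10^6 m³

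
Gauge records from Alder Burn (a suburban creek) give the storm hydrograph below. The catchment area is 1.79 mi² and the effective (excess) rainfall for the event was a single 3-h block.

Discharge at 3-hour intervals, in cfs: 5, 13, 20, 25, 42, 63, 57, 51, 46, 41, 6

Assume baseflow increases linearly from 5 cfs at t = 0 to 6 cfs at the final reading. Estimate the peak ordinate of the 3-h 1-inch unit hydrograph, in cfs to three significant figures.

Direct runoff: 0.00, 7.90, 14.80, 19.70, 36.60, 57.50, 51.40, 45.30, 40.20, 35.10, 0.00 cfs; ΣQ_DR = 308.5 cfs, peak = 57.50 cfs.
Runoff depth d = ΣQ_DR·Δt / A = 308.5 × 10800 / (1.79 mi²) = 0.8012 in.
The 1-inch UH is the DRH scaled by (1 in)/d, so U_p = 57.50 × 1/0.8012 = 71.8 cfs.

U_p ≈ 71.8 cfs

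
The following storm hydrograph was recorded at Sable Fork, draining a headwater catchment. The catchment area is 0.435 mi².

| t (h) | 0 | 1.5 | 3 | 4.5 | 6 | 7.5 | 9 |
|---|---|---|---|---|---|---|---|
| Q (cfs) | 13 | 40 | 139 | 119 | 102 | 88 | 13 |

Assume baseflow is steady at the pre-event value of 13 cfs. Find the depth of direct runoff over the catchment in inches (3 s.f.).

d ≈ 2.26 in

Direct runoff: 0.0, 27.0, 126.0, 106.0, 89.0, 75.0, 0.0 cfs; ΣQ_DR = 423.0 cfs.
V = ΣQ_DR · Δt = 423.0 × 5400 s = 2.284 × 10^6 ft³.
Over A = 0.435 mi², depth = V / A = 2.26 in.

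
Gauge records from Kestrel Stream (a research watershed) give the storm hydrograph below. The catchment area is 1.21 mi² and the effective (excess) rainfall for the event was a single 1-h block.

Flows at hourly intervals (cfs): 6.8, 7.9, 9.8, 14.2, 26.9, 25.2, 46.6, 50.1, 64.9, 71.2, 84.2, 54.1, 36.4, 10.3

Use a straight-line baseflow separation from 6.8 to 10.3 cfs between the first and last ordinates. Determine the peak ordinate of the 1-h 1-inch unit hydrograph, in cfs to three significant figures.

U_p ≈ 150 cfs

Direct runoff: 0.00, 0.83, 2.46, 6.59, 19.02, 17.05, 38.18, 41.42, 55.95, 61.98, 74.71, 44.34, 26.37, 0.00 cfs; ΣQ_DR = 388.9 cfs, peak = 74.71 cfs.
Runoff depth d = ΣQ_DR·Δt / A = 388.9 × 3600 / (1.21 mi²) = 0.4980 in.
The 1-inch UH is the DRH scaled by (1 in)/d, so U_p = 74.71 × 1/0.4980 = 150 cfs.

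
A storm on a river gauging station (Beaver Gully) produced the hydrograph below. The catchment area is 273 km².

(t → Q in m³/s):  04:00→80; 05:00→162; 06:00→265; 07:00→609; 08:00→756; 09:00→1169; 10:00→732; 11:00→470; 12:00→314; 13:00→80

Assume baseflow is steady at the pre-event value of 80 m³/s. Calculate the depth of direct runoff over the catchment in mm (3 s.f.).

d ≈ 50.6 mm

Direct runoff: 0.0, 82.0, 185.0, 529.0, 676.0, 1089.0, 652.0, 390.0, 234.0, 0.0 m³/s; ΣQ_DR = 3837 m³/s.
V = ΣQ_DR · Δt = 3837 × 3600 s = 1.381 × 10^7 m³.
Over A = 273 km², depth = V / A = 50.6 mm.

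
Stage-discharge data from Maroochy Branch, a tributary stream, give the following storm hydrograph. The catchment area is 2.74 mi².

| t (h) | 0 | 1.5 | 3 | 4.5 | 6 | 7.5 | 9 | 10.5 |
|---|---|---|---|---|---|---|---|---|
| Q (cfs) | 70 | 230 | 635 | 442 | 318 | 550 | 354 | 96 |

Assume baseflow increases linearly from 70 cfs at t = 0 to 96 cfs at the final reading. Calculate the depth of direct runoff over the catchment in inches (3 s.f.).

Direct runoff: 0.00, 156.29, 557.57, 360.86, 233.14, 461.43, 261.71, 0.00 cfs; ΣQ_DR = 2031 cfs.
V = ΣQ_DR · Δt = 2031 × 5400 s = 1.097 × 10^7 ft³.
Over A = 2.74 mi², depth = V / A = 1.72 in.

d ≈ 1.72 in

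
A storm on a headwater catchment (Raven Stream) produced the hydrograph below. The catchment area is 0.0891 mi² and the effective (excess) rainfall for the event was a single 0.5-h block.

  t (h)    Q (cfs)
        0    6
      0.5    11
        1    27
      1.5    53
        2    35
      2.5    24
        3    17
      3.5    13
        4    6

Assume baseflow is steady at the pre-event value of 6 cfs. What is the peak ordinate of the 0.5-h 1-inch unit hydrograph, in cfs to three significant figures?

U_p ≈ 39.2 cfs

Direct runoff: 0.0, 5.0, 21.0, 47.0, 29.0, 18.0, 11.0, 7.0, 0.0 cfs; ΣQ_DR = 138.0 cfs, peak = 47.0 cfs.
Runoff depth d = ΣQ_DR·Δt / A = 138.0 × 1800 / (0.0891 mi²) = 1.200 in.
The 1-inch UH is the DRH scaled by (1 in)/d, so U_p = 47.0 × 1/1.200 = 39.2 cfs.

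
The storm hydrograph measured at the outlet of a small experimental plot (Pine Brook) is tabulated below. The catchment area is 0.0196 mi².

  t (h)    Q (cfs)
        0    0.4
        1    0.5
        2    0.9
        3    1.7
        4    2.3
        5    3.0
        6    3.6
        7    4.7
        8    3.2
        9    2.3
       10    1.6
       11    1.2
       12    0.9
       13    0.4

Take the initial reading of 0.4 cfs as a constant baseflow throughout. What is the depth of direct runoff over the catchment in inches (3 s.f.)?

d ≈ 1.67 in

Direct runoff: 0.0, 0.1, 0.5, 1.3, 1.9, 2.6, 3.2, 4.3, 2.8, 1.9, 1.2, 0.8, 0.5, 0.0 cfs; ΣQ_DR = 21.10 cfs.
V = ΣQ_DR · Δt = 21.10 × 3600 s = 75960 ft³.
Over A = 0.0196 mi², depth = V / A = 1.67 in.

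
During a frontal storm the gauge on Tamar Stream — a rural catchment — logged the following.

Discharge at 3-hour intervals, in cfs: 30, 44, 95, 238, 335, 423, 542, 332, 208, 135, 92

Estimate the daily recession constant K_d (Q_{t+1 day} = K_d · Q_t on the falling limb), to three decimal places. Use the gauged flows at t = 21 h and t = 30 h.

Between t = 21 h and t = 30 h the flow falls from 332 to 92 cfs over 3×3 h = 9 h.
Per-interval ratio K = (92/332)^(1/3) = 0.6520; K_d = K^(24/3) = 0.033.

K_d ≈ 0.033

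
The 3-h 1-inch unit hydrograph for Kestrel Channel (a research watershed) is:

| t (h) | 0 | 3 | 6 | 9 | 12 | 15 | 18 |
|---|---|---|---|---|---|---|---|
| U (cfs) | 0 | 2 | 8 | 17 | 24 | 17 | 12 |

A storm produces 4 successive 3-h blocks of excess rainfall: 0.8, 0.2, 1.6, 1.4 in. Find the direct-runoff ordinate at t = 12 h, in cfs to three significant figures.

Q ≈ 38.2 cfs

By discrete convolution, Q_j = Σ (P_i / 1 in) · U_{j−i}.
At t = 12 h (j=4): Q = (0.8/1)·24 + (0.2/1)·17 + (1.6/1)·8 + (1.4/1)·2 = 38.2 cfs.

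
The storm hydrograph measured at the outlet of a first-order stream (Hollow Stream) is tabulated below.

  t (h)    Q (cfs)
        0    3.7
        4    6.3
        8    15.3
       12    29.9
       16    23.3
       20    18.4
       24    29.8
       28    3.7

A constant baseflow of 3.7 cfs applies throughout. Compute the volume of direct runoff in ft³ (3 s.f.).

V ≈ 1.45 × 10^6 ft³

Direct-runoff ordinates (Q − Q_b): 0.0, 2.6, 11.6, 26.2, 19.6, 14.7, 26.1, 0.0 cfs.
ΣQ_DR = 100.8 cfs.
With Δt = 4 h = 14400 s, V = ΣQ_DR · Δt = 100.8 × 14400 = 1.45 × 10^6 ft³.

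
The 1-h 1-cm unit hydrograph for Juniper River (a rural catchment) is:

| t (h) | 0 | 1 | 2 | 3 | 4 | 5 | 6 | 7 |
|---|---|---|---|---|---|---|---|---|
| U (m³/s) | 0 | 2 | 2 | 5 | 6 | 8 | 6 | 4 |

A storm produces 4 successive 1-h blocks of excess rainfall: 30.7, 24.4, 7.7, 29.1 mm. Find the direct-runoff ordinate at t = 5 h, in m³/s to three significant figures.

Q ≈ 48.9 m³/s

By discrete convolution, Q_j = Σ (P_i / 10 mm) · U_{j−i}.
At t = 5 h (j=5): Q = (30.7/10)·8 + (24.4/10)·6 + (7.7/10)·5 + (29.1/10)·2 = 48.9 m³/s.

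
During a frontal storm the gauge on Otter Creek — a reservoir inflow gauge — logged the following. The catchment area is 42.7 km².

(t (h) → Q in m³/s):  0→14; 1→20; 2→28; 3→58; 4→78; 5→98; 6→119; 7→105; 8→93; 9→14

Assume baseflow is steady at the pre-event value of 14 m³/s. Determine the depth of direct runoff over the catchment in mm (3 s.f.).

Direct runoff: 0.0, 6.0, 14.0, 44.0, 64.0, 84.0, 105.0, 91.0, 79.0, 0.0 m³/s; ΣQ_DR = 487.0 m³/s.
V = ΣQ_DR · Δt = 487.0 × 3600 s = 1.753 × 10^6 m³.
Over A = 42.7 km², depth = V / A = 41.1 mm.

d ≈ 41.1 mm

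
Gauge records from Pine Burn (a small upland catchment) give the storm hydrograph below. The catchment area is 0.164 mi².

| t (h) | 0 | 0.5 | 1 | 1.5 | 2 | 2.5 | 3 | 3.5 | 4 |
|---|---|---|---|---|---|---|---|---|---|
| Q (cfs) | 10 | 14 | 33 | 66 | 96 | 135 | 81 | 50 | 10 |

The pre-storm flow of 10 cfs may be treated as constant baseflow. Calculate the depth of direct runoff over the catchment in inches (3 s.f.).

Direct runoff: 0.0, 4.0, 23.0, 56.0, 86.0, 125.0, 71.0, 40.0, 0.0 cfs; ΣQ_DR = 405.0 cfs.
V = ΣQ_DR · Δt = 405.0 × 1800 s = 7.290 × 10^5 ft³.
Over A = 0.164 mi², depth = V / A = 1.91 in.

d ≈ 1.91 in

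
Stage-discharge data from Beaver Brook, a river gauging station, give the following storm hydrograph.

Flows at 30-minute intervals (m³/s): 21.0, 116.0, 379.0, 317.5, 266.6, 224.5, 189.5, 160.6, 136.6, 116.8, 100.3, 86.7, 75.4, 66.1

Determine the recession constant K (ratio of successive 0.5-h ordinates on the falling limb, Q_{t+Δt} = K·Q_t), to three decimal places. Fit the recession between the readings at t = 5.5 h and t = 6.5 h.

K ≈ 0.873

Using the recession-limb readings at t = 5.5 h and t = 6.5 h: Q falls from 86.7 to 66.1 m³/s over 2 intervals.
K = (Q₂/Q₁)^(1/2) = (66.1/86.7)^(1/2) = 0.873.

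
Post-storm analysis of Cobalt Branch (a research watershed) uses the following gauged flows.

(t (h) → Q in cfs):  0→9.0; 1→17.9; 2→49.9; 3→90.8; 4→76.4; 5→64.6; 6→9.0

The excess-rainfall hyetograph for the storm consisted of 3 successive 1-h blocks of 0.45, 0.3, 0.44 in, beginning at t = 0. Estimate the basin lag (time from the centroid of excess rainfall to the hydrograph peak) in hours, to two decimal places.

t_L ≈ 1.51 h

Centroid of excess rainfall: t_c = Σ P_i·t̄_i / ΣP_i = 1.4916 h (block centres at 0.5, 1.5, 2.5 h).
Hydrograph peak occurs at t = 3 h, so basin lag t_L = 3 − 1.4916 = 1.51 h.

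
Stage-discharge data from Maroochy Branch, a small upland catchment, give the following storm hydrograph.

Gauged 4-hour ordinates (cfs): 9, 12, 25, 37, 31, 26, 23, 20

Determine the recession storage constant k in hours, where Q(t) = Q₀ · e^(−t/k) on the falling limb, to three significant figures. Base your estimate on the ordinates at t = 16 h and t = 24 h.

On the falling limb, Q drops from 31 to 23 cfs between t = 16 h and t = 24 h (Δt = 8 h).
k = −Δt / ln(Q₂/Q₁) = −8 / ln(23/31) = 26.8 h.

k ≈ 26.8 h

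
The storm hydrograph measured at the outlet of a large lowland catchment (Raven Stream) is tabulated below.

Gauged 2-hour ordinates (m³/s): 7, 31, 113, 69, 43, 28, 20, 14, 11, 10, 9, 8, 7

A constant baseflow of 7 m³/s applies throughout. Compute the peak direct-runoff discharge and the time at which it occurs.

Subtracting baseflow gives direct-runoff ordinates: 0.0, 24.0, 106.0, 62.0, 36.0, 21.0, 13.0, 7.0, 4.0, 3.0, 2.0, 1.0, 0.0 m³/s.
The maximum is 106.0 m³/s, occurring at the reading for t = 4 h.

Q_p = 106.0 m³/s at t = 4 h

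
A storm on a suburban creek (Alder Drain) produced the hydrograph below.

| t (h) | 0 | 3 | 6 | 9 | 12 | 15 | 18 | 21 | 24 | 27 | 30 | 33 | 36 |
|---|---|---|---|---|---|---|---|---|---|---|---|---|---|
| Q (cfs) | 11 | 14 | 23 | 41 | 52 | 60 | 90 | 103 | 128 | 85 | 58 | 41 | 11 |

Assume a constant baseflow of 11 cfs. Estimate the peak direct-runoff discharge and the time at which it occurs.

Q_p = 117.0 cfs at t = 24 h

Subtracting baseflow gives direct-runoff ordinates: 0.0, 3.0, 12.0, 30.0, 41.0, 49.0, 79.0, 92.0, 117.0, 74.0, 47.0, 30.0, 0.0 cfs.
The maximum is 117.0 cfs, occurring at the reading for t = 24 h.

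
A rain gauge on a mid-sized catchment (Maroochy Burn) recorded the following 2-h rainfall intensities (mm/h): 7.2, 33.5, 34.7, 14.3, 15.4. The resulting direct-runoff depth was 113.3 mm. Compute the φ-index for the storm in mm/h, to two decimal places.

Only the 4 blocks with intensity above φ contribute runoff: 33.5, 34.7, 14.3, 15.4 mm/h.
Σ(I−φ)·Δt = d  ⇒  (33.5+34.7+14.3+15.4 − 4φ)·2 = 113.3
φ = (97.90 − 113.3/2) / 4 = 10.31 mm/h.

φ ≈ 10.31 mm/h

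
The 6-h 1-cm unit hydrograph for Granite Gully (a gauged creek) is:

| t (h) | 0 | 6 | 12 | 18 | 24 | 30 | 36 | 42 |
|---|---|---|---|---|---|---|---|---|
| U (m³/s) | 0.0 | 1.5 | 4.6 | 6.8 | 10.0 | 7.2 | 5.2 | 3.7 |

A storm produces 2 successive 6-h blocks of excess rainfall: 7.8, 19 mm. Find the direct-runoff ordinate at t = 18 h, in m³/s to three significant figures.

By discrete convolution, Q_j = Σ (P_i / 10 mm) · U_{j−i}.
At t = 18 h (j=3): Q = (7.8/10)·6.8 + (19/10)·4.6 = 14.0 m³/s.

Q ≈ 14.0 m³/s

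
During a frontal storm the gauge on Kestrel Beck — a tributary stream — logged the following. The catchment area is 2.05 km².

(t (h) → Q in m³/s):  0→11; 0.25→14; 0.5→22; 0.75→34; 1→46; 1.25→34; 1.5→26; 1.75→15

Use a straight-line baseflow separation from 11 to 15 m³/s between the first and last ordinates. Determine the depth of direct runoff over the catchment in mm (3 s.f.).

d ≈ 43.0 mm

Direct runoff: 0.00, 2.43, 9.86, 21.29, 32.71, 20.14, 11.57, 0.00 m³/s; ΣQ_DR = 98.00 m³/s.
V = ΣQ_DR · Δt = 98.00 × 900 s = 88200 m³.
Over A = 2.05 km², depth = V / A = 43.0 mm.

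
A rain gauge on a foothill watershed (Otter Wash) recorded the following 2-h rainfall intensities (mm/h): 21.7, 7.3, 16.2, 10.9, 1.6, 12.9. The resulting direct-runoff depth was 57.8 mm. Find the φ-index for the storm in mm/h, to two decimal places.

φ ≈ 8.20 mm/h

Only the 4 blocks with intensity above φ contribute runoff: 21.7, 16.2, 10.9, 12.9 mm/h.
Σ(I−φ)·Δt = d  ⇒  (21.7+16.2+10.9+12.9 − 4φ)·2 = 57.8
φ = (61.70 − 57.8/2) / 4 = 8.20 mm/h.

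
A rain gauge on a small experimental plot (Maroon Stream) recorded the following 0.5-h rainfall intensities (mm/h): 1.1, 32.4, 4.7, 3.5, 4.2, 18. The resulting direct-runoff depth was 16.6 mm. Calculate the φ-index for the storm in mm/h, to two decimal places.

φ ≈ 8.60 mm/h

Only the 2 blocks with intensity above φ contribute runoff: 32.4, 18 mm/h.
Σ(I−φ)·Δt = d  ⇒  (32.4+18 − 2φ)·0.5 = 16.6
φ = (50.40 − 16.6/0.5) / 2 = 8.60 mm/h.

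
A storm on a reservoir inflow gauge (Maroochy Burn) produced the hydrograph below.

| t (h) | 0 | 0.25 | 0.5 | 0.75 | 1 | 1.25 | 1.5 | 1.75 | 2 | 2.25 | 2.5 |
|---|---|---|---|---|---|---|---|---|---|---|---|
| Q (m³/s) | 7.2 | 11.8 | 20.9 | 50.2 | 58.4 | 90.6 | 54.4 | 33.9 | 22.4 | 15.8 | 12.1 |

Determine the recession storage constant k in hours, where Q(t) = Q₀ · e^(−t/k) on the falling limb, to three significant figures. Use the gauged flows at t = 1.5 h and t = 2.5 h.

k ≈ 0.665 h

On the falling limb, Q drops from 54.4 to 12.1 m³/s between t = 1.5 h and t = 2.5 h (Δt = 1 h).
k = −Δt / ln(Q₂/Q₁) = −1 / ln(12.1/54.4) = 0.665 h.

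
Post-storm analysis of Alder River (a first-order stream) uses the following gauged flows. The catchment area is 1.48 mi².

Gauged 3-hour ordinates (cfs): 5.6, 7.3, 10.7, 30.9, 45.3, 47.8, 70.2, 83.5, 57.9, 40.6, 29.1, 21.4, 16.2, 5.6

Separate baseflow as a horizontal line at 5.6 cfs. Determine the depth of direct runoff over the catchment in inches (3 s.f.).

d ≈ 1.24 in

Direct runoff: 0.0, 1.7, 5.1, 25.3, 39.7, 42.2, 64.6, 77.9, 52.3, 35.0, 23.5, 15.8, 10.6, 0.0 cfs; ΣQ_DR = 393.7 cfs.
V = ΣQ_DR · Δt = 393.7 × 10800 s = 4.252 × 10^6 ft³.
Over A = 1.48 mi², depth = V / A = 1.24 in.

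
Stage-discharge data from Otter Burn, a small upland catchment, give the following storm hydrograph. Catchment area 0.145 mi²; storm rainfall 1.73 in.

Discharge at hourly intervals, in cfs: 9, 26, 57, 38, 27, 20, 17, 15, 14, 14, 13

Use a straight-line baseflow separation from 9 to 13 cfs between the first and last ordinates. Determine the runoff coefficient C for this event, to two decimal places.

ΣQ_DR = 129.0 cfs; V = ΣQ_DR·Δt = 4.644 × 10^5 ft³.
Runoff depth d = V / A = 1.379 in.
C = d / P = 1.379 / 1.73 = 0.80.

C ≈ 0.80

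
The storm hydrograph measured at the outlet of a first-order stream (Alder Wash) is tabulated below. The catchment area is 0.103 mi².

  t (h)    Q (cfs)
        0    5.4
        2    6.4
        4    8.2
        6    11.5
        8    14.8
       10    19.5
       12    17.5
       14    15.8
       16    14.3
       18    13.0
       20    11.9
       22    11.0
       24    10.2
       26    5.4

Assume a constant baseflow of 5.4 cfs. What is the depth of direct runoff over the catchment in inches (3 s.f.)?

Direct runoff: 0.0, 1.0, 2.8, 6.1, 9.4, 14.1, 12.1, 10.4, 8.9, 7.6, 6.5, 5.6, 4.8, 0.0 cfs; ΣQ_DR = 89.30 cfs.
V = ΣQ_DR · Δt = 89.30 × 7200 s = 6.430 × 10^5 ft³.
Over A = 0.103 mi², depth = V / A = 2.69 in.

d ≈ 2.69 in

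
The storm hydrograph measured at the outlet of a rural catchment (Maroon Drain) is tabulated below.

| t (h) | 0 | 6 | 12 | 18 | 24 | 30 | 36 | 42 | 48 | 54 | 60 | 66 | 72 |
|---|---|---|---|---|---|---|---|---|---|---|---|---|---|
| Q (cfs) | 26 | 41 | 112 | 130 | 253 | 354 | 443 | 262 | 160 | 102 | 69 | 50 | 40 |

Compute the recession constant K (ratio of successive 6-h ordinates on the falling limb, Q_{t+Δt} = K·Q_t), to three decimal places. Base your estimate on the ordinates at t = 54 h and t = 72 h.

K ≈ 0.732

Using the recession-limb readings at t = 54 h and t = 72 h: Q falls from 102 to 40 cfs over 3 intervals.
K = (Q₂/Q₁)^(1/3) = (40/102)^(1/3) = 0.732.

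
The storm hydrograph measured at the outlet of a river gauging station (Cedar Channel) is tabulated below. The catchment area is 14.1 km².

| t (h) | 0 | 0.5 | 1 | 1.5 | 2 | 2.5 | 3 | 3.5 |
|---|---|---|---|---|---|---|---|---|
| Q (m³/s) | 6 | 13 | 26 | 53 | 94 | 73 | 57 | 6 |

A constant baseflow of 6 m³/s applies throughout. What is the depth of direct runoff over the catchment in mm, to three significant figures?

Direct runoff: 0.0, 7.0, 20.0, 47.0, 88.0, 67.0, 51.0, 0.0 m³/s; ΣQ_DR = 280.0 m³/s.
V = ΣQ_DR · Δt = 280.0 × 1800 s = 5.040 × 10^5 m³.
Over A = 14.1 km², depth = V / A = 35.7 mm.

d ≈ 35.7 mm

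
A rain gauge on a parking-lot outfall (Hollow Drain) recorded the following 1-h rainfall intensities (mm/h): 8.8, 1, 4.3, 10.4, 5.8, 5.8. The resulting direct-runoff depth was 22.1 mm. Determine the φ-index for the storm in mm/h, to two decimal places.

Only the 5 blocks with intensity above φ contribute runoff: 8.8, 4.3, 10.4, 5.8, 5.8 mm/h.
Σ(I−φ)·Δt = d  ⇒  (8.8+4.3+10.4+5.8+5.8 − 5φ)·1 = 22.1
φ = (35.10 − 22.1/1) / 5 = 2.60 mm/h.

φ ≈ 2.60 mm/h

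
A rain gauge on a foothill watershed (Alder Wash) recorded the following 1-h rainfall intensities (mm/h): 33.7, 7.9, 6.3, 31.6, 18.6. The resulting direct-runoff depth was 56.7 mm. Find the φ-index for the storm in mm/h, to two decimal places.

Only the 3 blocks with intensity above φ contribute runoff: 33.7, 31.6, 18.6 mm/h.
Σ(I−φ)·Δt = d  ⇒  (33.7+31.6+18.6 − 3φ)·1 = 56.7
φ = (83.90 − 56.7/1) / 3 = 9.07 mm/h.

φ ≈ 9.07 mm/h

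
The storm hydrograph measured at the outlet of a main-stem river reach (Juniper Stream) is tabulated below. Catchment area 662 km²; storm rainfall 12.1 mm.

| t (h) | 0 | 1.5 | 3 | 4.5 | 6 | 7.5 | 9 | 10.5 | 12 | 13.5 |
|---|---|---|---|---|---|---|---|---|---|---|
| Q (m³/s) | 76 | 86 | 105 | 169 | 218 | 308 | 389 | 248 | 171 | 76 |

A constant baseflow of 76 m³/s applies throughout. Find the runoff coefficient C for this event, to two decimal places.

C ≈ 0.73

ΣQ_DR = 1086 m³/s; V = ΣQ_DR·Δt = 5.864 × 10^6 m³.
Runoff depth d = V / A = 8.859 mm.
C = d / P = 8.859 / 12.1 = 0.73.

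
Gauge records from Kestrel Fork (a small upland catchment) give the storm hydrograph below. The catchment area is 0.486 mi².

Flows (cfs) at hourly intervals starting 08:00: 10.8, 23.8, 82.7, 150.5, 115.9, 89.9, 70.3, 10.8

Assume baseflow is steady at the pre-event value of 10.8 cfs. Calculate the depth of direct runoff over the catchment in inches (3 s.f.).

Direct runoff: 0.0, 13.0, 71.9, 139.7, 105.1, 79.1, 59.5, 0.0 cfs; ΣQ_DR = 468.3 cfs.
V = ΣQ_DR · Δt = 468.3 × 3600 s = 1.686 × 10^6 ft³.
Over A = 0.486 mi², depth = V / A = 1.49 in.

d ≈ 1.49 in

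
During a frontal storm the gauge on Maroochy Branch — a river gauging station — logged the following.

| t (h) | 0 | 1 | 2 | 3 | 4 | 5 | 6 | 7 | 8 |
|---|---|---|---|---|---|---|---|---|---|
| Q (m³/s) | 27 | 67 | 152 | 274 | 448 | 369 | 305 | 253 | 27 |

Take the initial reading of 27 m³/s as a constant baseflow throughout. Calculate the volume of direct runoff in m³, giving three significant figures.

V ≈ 6.04 × 10^6 m³

Direct-runoff ordinates (Q − Q_b): 0.0, 40.0, 125.0, 247.0, 421.0, 342.0, 278.0, 226.0, 0.0 m³/s.
ΣQ_DR = 1679 m³/s.
With Δt = 1 h = 3600 s, V = ΣQ_DR · Δt = 1679 × 3600 = 6.04 × 10^6 m³.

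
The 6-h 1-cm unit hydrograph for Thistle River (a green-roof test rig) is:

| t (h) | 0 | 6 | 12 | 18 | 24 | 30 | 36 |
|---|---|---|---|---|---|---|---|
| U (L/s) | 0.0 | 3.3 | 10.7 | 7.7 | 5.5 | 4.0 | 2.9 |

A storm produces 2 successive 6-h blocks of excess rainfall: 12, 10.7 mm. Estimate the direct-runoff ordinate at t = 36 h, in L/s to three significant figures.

By discrete convolution, Q_j = Σ (P_i / 10 mm) · U_{j−i}.
At t = 36 h (j=6): Q = (12/10)·2.9 + (10.7/10)·4.0 = 7.76 L/s.

Q ≈ 7.76 L/s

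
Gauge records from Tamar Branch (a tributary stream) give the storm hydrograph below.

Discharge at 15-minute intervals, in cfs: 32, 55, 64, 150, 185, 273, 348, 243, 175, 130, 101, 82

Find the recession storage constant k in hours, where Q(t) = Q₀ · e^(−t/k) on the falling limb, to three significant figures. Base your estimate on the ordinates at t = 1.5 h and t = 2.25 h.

On the falling limb, Q drops from 348 to 130 cfs between t = 1.5 h and t = 2.25 h (Δt = 0.75 h).
k = −Δt / ln(Q₂/Q₁) = −0.75 / ln(130/348) = 0.762 h.

k ≈ 0.762 h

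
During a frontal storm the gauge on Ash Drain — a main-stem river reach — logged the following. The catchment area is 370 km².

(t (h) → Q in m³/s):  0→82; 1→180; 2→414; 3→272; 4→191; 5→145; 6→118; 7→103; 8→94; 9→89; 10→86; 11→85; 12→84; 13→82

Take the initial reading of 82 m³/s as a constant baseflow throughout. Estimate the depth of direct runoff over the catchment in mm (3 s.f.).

d ≈ 8.53 mm

Direct runoff: 0.0, 98.0, 332.0, 190.0, 109.0, 63.0, 36.0, 21.0, 12.0, 7.0, 4.0, 3.0, 2.0, 0.0 m³/s; ΣQ_DR = 877.0 m³/s.
V = ΣQ_DR · Δt = 877.0 × 3600 s = 3.157 × 10^6 m³.
Over A = 370 km², depth = V / A = 8.53 mm.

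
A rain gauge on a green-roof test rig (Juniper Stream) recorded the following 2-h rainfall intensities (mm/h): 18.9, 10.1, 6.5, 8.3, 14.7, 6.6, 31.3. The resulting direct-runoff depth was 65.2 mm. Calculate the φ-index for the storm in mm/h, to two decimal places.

Only the 3 blocks with intensity above φ contribute runoff: 18.9, 14.7, 31.3 mm/h.
Σ(I−φ)·Δt = d  ⇒  (18.9+14.7+31.3 − 3φ)·2 = 65.2
φ = (64.90 − 65.2/2) / 3 = 10.77 mm/h.

φ ≈ 10.77 mm/h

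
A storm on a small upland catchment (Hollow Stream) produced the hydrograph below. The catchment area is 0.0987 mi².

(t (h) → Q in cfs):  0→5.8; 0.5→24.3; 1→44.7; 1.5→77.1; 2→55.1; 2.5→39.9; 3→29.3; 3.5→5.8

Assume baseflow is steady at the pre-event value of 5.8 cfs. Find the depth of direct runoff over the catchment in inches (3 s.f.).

Direct runoff: 0.0, 18.5, 38.9, 71.3, 49.3, 34.1, 23.5, 0.0 cfs; ΣQ_DR = 235.6 cfs.
V = ΣQ_DR · Δt = 235.6 × 1800 s = 4.241 × 10^5 ft³.
Over A = 0.0987 mi², depth = V / A = 1.85 in.

d ≈ 1.85 in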